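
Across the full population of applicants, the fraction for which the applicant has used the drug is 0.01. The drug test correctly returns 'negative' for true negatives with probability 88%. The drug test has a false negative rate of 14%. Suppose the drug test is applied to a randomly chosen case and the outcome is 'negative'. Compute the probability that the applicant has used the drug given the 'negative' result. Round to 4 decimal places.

P(H | E) ≈ 0.0016

Let H be the event that the applicant has used the drug. P(H) = 0.01, so P(¬H) = 0.99. With E the 'negative' result, P(E|H) = 0.14 and P(E|¬H) = 0.88.
P(E) = 0.14·0.01 + 0.88·0.99 = 0.0014000 + 0.87120 = 0.87260.
By Bayes' theorem, P(H|E) = 0.0014000 / 0.87260 = 0.0016.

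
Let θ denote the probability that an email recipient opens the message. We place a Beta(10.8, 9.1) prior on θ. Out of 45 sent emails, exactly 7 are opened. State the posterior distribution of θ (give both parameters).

Posterior: Beta(17.8, 47.1)

Observing 7 successes and 38 failures updates Beta(10.8, 9.1) by adding the success and failure counts to the two shape parameters: α = 10.8+7 = 17.8, β = 9.1+38 = 47.1.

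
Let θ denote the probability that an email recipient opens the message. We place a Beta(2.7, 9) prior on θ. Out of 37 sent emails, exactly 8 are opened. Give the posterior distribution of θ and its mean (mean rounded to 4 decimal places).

Posterior: Beta(10.7, 38); mean ≈ 0.2197

The binomial likelihood is conjugate to the Beta prior: with 8 successes and 29 failures, the posterior is Beta(2.7+8, 9+29) = Beta(10.7, 38).
Posterior mean = α/(α+β) = 10.7/48.7 = 0.2197.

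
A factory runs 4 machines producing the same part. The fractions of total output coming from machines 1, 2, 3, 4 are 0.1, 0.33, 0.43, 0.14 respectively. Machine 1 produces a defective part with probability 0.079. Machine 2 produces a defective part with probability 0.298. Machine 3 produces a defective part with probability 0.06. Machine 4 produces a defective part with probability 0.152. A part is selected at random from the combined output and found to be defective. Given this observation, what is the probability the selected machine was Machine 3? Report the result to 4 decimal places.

P(defective|M1) = 0.079; P(defective|M2) = 0.298; P(defective|M3) = 0.06; P(defective|M4) = 0.152.
Prior × likelihood for each source: 0.1·0.079=0.007900, 0.33·0.298=0.09834, 0.43·0.06=0.02580, 0.14·0.152=0.02128. Summing gives P(defective) = 0.15332.
P(Machine 3 | defective) = 0.02580 / 0.15332 = 0.1683.

Posterior probability ≈ 0.1683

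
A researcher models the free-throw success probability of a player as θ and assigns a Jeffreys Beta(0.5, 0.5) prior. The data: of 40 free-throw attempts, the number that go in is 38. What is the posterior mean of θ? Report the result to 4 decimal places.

Posterior mean ≈ 0.9390

The binomial likelihood is conjugate to the Beta prior: with 38 successes and 2 failures, the posterior is Beta(0.5+38, 0.5+2) = Beta(38.5, 2.5).
E[θ | data] = 38.5/(38.5+2.5) = 0.9390.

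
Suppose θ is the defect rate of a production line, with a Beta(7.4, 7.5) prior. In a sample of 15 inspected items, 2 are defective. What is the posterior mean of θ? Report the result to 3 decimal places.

The binomial likelihood is conjugate to the Beta prior: with 2 successes and 13 failures, the posterior is Beta(7.4+2, 7.5+13) = Beta(9.4, 20.5).
Posterior mean = α/(α+β) = 9.4/29.9 = 0.314.

Posterior mean ≈ 0.314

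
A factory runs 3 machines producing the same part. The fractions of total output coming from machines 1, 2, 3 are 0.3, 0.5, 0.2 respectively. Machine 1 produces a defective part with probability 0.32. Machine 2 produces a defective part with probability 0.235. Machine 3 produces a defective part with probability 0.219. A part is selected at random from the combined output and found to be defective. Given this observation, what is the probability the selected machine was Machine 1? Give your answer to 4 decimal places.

Posterior probability ≈ 0.3731

Tabulate prior·likelihood by source: [1] prior 0.3, lik 0.32, product 0.09600; [2] prior 0.5, lik 0.235, product 0.1175; [3] prior 0.2, lik 0.219, product 0.04380.
Normalizing constant = 0.25730; the posterior for Machine 1 is its product over the sum, 0.09600/0.25730 = 0.3731.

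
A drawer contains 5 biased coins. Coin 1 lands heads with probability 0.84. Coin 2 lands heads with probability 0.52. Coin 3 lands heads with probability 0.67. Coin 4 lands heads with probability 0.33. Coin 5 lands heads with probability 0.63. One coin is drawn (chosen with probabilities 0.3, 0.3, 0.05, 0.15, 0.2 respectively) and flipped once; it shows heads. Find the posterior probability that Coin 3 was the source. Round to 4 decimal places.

P(heads|C1) = 0.84; P(heads|C2) = 0.52; P(heads|C3) = 0.67; P(heads|C4) = 0.33; P(heads|C5) = 0.63.
Prior × likelihood for each source: 0.3·0.84=0.2520, 0.3·0.52=0.1560, 0.05·0.67=0.03350, 0.15·0.33=0.04950, 0.2·0.63=0.1260. Summing gives P(heads) = 0.61700.
P(Coin 3 | heads) = 0.03350 / 0.61700 = 0.0543.

Posterior probability ≈ 0.0543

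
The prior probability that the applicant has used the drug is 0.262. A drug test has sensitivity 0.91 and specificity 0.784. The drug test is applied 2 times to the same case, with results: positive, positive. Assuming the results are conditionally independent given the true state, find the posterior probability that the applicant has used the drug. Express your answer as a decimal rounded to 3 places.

Let H be the event that the applicant has used the drug; start with P(H) = 0.262. P('positive'|H) = 0.91, P('positive'|¬H) = 0.216.
Update on result 1 ('positive'): P(H) ← 0.91·0.2620 / (0.91·0.2620 + 0.216·0.7380) = 0.23842/0.39783 = 0.5993.
Update on result 2 ('positive'): P(H) ← 0.91·0.5993 / (0.91·0.5993 + 0.216·0.4007) = 0.54537/0.63192 = 0.8630.

Posterior P(H) ≈ 0.863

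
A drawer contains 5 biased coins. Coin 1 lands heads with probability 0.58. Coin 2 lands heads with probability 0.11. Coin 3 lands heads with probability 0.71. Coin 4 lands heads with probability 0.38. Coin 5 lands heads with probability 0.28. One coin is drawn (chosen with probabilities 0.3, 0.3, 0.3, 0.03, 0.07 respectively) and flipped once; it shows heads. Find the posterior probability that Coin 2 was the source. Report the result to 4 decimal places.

Tabulate prior·likelihood by source: [1] prior 0.3, lik 0.58, product 0.1740; [2] prior 0.3, lik 0.11, product 0.03300; [3] prior 0.3, lik 0.71, product 0.2130; [4] prior 0.03, lik 0.38, product 0.01140; [5] prior 0.07, lik 0.28, product 0.01960.
Normalizing constant = 0.45100; the posterior for Coin 2 is its product over the sum, 0.03300/0.45100 = 0.0732.

Posterior probability ≈ 0.0732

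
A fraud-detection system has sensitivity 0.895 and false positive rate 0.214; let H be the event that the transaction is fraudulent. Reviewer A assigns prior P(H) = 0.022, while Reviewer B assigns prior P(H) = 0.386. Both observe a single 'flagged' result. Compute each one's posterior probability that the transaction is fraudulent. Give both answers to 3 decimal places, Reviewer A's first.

The likelihood ratio for a 'flagged' result is 0.895/0.214 = 4.1822.
Reviewer A: prior odds 0.022/0.978 = 0.022495; posterior odds 0.094079; posterior probability 0.086.
Reviewer B: prior odds 0.386/0.614 = 0.62866; posterior odds 2.6292; posterior probability 0.724.

Reviewer A: 0.086; Reviewer B: 0.724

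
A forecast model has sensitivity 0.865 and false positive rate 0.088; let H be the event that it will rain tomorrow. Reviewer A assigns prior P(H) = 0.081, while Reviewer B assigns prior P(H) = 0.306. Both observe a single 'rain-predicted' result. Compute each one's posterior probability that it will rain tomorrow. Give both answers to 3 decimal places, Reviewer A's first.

P('+'|H) = 0.865, P('+'|¬H) = 0.088.
Reviewer A: numerator 0.865·0.081 = 0.070065; evidence = 0.070065+0.088·0.919 = 0.15094; posterior = 0.464.
Reviewer B: numerator 0.865·0.306 = 0.26469; evidence = 0.26469+0.088·0.694 = 0.32576; posterior = 0.813.

Reviewer A: 0.464; Reviewer B: 0.813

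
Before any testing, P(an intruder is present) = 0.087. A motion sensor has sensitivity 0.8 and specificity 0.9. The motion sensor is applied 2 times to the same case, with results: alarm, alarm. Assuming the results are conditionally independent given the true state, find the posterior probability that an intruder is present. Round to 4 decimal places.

With H the event that an intruder is present, the joint likelihood of the observed sequence is P(data|H) = 0.8·0.8 = 0.64000 and P(data|¬H) = 0.1·0.1 = 0.010000.
Bayes: P(H|data) = 0.087·0.64000 / (0.087·0.64000 + 0.913·0.010000) = 0.055680/0.064810 = 0.8591.

Posterior P(H) ≈ 0.8591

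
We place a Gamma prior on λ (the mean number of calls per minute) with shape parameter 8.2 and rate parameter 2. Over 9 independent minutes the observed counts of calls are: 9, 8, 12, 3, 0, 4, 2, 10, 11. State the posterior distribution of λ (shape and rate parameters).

Total count ∑xᵢ = 59 over n = 9 minutes.
Gamma is conjugate to the Poisson likelihood: posterior is Gamma(shape = 8.2+59 = 67.2, rate = 2+9 = 11).

Posterior: Gamma(shape=67.2, rate=11)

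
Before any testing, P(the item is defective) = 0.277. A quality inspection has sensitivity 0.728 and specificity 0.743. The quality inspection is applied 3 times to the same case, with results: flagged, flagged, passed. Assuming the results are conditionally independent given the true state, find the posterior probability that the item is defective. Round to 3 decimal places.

With H the event that the item is defective, the joint likelihood of the observed sequence is P(data|H) = 0.728·0.728·0.272 = 0.14416 and P(data|¬H) = 0.257·0.257·0.743 = 0.049074.
Bayes: P(H|data) = 0.277·0.14416 / (0.277·0.14416 + 0.723·0.049074) = 0.039931/0.075412 = 0.5295.

Posterior P(H) ≈ 0.530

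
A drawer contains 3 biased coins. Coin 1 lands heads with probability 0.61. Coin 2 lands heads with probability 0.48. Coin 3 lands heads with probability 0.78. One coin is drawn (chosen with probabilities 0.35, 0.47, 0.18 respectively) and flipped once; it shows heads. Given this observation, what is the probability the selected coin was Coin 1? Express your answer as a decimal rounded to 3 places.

Tabulate prior·likelihood by source: [1] prior 0.35, lik 0.61, product 0.2135; [2] prior 0.47, lik 0.48, product 0.2256; [3] prior 0.18, lik 0.78, product 0.1404.
Normalizing constant = 0.57950; the posterior for Coin 1 is its product over the sum, 0.2135/0.57950 = 0.368.

Posterior probability ≈ 0.368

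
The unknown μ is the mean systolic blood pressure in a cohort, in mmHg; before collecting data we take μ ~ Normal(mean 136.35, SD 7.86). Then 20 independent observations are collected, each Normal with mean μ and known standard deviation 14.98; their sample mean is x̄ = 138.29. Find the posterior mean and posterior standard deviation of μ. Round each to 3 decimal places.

Prior precision 1/τ₀² = 1/7.86² = 0.0161866; data precision n/σ² = 20/14.98² = 0.0891264.
Posterior precision = 0.0161866 + 0.0891264 = 0.105313, giving posterior SD = 1/√0.105313 = 3.081.
Posterior mean = (0.0161866·136.35 + 0.0891264·138.29) / 0.105313 = 137.992.

Posterior mean ≈ 137.992; posterior SD ≈ 3.081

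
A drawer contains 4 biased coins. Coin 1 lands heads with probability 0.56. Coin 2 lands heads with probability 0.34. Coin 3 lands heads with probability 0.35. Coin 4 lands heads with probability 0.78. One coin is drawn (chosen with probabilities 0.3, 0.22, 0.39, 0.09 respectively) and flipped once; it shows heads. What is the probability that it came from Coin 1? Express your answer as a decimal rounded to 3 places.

P(heads|C1) = 0.56; P(heads|C2) = 0.34; P(heads|C3) = 0.35; P(heads|C4) = 0.78.
Prior × likelihood for each source: 0.3·0.56=0.1680, 0.22·0.34=0.07480, 0.39·0.35=0.1365, 0.09·0.78=0.07020. Summing gives P(heads) = 0.44950.
P(Coin 1 | heads) = 0.1680 / 0.44950 = 0.374.

Posterior probability ≈ 0.374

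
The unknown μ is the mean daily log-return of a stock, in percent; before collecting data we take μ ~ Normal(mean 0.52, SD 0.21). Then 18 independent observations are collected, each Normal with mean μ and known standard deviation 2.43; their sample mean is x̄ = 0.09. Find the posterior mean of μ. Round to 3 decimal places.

Posterior mean ≈ 0.469

Prior precision 1/τ₀² = 1/0.21² = 22.6757; data precision n/σ² = 18/2.43² = 3.04832.
Posterior precision = 22.6757 + 3.04832 = 25.7241.
Posterior mean = (22.6757·0.52 + 3.04832·0.09) / 25.7241 = 0.469.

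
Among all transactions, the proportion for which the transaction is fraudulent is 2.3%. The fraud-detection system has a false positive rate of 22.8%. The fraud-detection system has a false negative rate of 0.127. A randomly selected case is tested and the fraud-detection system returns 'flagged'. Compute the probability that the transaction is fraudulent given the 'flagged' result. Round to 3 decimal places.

P(H | E) ≈ 0.083

Write H for 'the transaction is fraudulent'. Prior odds H:¬H = 0.023/0.977 = 0.023541. For the 'flagged' outcome, the likelihood ratio is 0.873/0.228 = 3.8289.
Posterior odds = 0.023541 × 3.8289 = 0.090139, so P(H|E) = 0.090139/(1+0.090139) = 0.083.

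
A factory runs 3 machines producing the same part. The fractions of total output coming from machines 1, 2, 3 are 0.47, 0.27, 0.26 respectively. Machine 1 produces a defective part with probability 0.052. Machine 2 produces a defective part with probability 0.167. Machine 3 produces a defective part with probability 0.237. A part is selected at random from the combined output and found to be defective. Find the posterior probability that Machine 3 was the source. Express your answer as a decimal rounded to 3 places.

Tabulate prior·likelihood by source: [1] prior 0.47, lik 0.052, product 0.02444; [2] prior 0.27, lik 0.167, product 0.04509; [3] prior 0.26, lik 0.237, product 0.06162.
Normalizing constant = 0.13115; the posterior for Machine 3 is its product over the sum, 0.06162/0.13115 = 0.470.

Posterior probability ≈ 0.470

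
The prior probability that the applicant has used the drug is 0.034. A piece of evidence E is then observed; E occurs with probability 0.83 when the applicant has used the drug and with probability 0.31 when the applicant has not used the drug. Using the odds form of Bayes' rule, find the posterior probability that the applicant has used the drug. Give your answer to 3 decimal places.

Prior odds = 0.034/(1−0.034) = 0.035197.
Likelihood ratio for E = 0.83/0.31 = 2.6774.
Posterior odds = prior odds × LR = 0.094236.
Posterior probability = odds/(1+odds) = 0.094236/1.0942 = 0.086.

Posterior probability ≈ 0.086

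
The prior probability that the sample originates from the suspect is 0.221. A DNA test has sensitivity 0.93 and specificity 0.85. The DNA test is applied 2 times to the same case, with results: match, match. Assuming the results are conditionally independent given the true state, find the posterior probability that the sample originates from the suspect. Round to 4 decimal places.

Let H be the event that the sample originates from the suspect; start with P(H) = 0.221. P('match'|H) = 0.93, P('match'|¬H) = 0.15.
Update on result 1 ('match'): P(H) ← 0.93·0.2210 / (0.93·0.2210 + 0.15·0.7790) = 0.20553/0.32238 = 0.6375.
Update on result 2 ('match'): P(H) ← 0.93·0.6375 / (0.93·0.6375 + 0.15·0.3625) = 0.59291/0.64728 = 0.9160.

Posterior P(H) ≈ 0.9160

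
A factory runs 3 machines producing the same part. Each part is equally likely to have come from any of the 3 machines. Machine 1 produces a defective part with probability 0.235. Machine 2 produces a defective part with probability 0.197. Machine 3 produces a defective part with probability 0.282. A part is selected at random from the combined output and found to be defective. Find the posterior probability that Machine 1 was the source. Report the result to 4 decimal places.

Tabulate prior·likelihood by source: [1] prior 0.333333, lik 0.235, product 0.07833; [2] prior 0.333333, lik 0.197, product 0.06567; [3] prior 0.333333, lik 0.282, product 0.09400.
Normalizing constant = 0.23800; the posterior for Machine 1 is its product over the sum, 0.07833/0.23800 = 0.3291.

Posterior probability ≈ 0.3291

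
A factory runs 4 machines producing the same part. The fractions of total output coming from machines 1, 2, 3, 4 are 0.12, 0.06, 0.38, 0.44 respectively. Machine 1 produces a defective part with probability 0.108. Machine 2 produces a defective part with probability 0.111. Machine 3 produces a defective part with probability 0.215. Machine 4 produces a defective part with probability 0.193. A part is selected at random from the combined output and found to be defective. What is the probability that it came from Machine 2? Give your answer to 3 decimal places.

Posterior probability ≈ 0.036

Tabulate prior·likelihood by source: [1] prior 0.12, lik 0.108, product 0.01296; [2] prior 0.06, lik 0.111, product 0.006660; [3] prior 0.38, lik 0.215, product 0.08170; [4] prior 0.44, lik 0.193, product 0.08492.
Normalizing constant = 0.18624; the posterior for Machine 2 is its product over the sum, 0.006660/0.18624 = 0.036.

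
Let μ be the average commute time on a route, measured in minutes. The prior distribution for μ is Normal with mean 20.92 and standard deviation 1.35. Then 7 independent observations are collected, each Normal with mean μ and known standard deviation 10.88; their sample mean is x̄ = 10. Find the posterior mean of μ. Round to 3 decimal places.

With known σ, the Normal prior is conjugate. Weight on the data is w = (n/σ²)/(n/σ² + 1/τ₀²) = 0.0591344/(0.0591344+0.548697) = 0.097288.
Posterior mean = w·x̄ + (1−w)·μ₀ = 0.097288·10 + 0.90271·20.92 = 19.858.

Posterior mean ≈ 19.858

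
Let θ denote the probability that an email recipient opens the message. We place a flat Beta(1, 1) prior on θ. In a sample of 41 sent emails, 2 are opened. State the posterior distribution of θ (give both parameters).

Observing 2 successes and 39 failures updates Beta(1, 1) by adding the success and failure counts to the two shape parameters: α = 1+2 = 3, β = 1+39 = 40.

Posterior: Beta(3, 40)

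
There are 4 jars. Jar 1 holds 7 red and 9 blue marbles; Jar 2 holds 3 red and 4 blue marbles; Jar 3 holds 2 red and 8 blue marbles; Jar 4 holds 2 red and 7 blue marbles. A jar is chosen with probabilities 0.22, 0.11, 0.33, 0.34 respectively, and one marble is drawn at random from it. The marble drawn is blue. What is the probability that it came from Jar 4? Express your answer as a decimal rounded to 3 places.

Posterior probability ≈ 0.370

Tabulate prior·likelihood by source: [1] prior 0.22, lik 0.5625, product 0.1237; [2] prior 0.11, lik 0.5714, product 0.06286; [3] prior 0.33, lik 0.8, product 0.2640; [4] prior 0.34, lik 0.7778, product 0.2644.
Normalizing constant = 0.71505; the posterior for Jar 4 is its product over the sum, 0.2644/0.71505 = 0.370.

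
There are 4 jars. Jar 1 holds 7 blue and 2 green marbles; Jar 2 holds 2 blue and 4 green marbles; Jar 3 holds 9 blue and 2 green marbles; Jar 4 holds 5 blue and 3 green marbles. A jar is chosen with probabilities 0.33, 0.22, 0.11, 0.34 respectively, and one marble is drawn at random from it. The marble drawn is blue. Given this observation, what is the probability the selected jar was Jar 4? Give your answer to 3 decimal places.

Posterior probability ≈ 0.336

P(blue|Jar 1) = 0.7778; P(blue|Jar 2) = 0.3333; P(blue|Jar 3) = 0.8182; P(blue|Jar 4) = 0.625.
Prior × likelihood for each source: 0.33·0.7778=0.2567, 0.22·0.3333=0.07333, 0.11·0.8182=0.09000, 0.34·0.625=0.2125. Summing gives P(blue) = 0.63250.
P(Jar 4 | blue) = 0.2125 / 0.63250 = 0.336.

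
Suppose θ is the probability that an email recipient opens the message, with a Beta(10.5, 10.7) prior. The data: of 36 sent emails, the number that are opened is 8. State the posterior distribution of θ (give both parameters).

Posterior: Beta(18.5, 38.7)

Observing 8 successes and 28 failures updates Beta(10.5, 10.7) by adding the success and failure counts to the two shape parameters: α = 10.5+8 = 18.5, β = 10.7+28 = 38.7.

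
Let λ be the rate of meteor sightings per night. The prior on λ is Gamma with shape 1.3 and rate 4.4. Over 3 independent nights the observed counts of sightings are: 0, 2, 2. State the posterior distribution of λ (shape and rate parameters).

Total count ∑xᵢ = 4 over n = 3 nights.
Gamma is conjugate to the Poisson likelihood: posterior is Gamma(shape = 1.3+4 = 5.3, rate = 4.4+3 = 7.4).

Posterior: Gamma(shape=5.3, rate=7.4)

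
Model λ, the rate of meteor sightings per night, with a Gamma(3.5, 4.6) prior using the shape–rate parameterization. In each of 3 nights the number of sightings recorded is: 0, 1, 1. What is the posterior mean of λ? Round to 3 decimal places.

The Poisson likelihood adds the total count to the shape and the number of exposure periods to the rate. Here ∑xᵢ = 2 and n = 3, so shape 3.5→5.5 and rate 4.6→7.6.
Posterior mean = shape/rate = 5.5/7.6 = 0.724.

Posterior mean ≈ 0.724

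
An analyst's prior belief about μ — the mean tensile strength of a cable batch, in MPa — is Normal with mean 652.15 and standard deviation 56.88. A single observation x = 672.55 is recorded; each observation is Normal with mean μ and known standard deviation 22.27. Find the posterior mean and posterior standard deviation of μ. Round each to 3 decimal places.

Posterior mean ≈ 669.838; posterior SD ≈ 20.737

With known σ, the Normal prior is conjugate. Weight on the data is w = (n/σ²)/(n/σ² + 1/τ₀²) = 0.00201632/(0.00201632+0.00030909) = 0.86708.
Posterior mean = w·x̄ + (1−w)·μ₀ = 0.86708·672.55 + 0.13292·652.15 = 669.838. Posterior variance = 1/(0.00201632+0.00030909) = 430.032, so SD = 20.737.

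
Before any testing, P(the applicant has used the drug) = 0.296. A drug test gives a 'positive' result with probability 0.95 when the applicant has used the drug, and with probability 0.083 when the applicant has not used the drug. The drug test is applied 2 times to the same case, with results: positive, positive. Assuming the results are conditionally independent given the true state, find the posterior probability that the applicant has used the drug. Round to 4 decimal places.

Let H be the event that the applicant has used the drug; start with P(H) = 0.296. P('positive'|H) = 0.95, P('positive'|¬H) = 0.083.
Update on result 1 ('positive'): P(H) ← 0.95·0.2960 / (0.95·0.2960 + 0.083·0.7040) = 0.28120/0.33963 = 0.8280.
Update on result 2 ('positive'): P(H) ← 0.95·0.8280 / (0.95·0.8280 + 0.083·0.1720) = 0.78656/0.80084 = 0.9822.

Posterior P(H) ≈ 0.9822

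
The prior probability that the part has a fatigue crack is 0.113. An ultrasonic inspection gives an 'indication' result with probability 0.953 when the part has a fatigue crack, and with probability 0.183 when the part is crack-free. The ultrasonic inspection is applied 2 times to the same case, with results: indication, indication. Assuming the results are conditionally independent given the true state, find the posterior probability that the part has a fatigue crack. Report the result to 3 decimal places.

Posterior P(H) ≈ 0.776

With H the event that the part has a fatigue crack, the joint likelihood of the observed sequence is P(data|H) = 0.953·0.953 = 0.90821 and P(data|¬H) = 0.183·0.183 = 0.033489.
Bayes: P(H|data) = 0.113·0.90821 / (0.113·0.90821 + 0.887·0.033489) = 0.10263/0.13233 = 0.7755.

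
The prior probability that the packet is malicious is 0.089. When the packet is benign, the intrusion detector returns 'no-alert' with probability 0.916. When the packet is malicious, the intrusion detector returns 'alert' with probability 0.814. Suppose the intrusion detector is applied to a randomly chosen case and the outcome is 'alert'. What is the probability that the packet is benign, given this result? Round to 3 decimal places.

Let H be the event that the packet is malicious. P(H) = 0.089, so P(¬H) = 0.911. With E the 'alert' result, P(E|H) = 0.814 and P(E|¬H) = 0.084.
P(E) = 0.814·0.089 + 0.084·0.911 = 0.072446 + 0.076524 = 0.14897.
By Bayes' theorem, P(H|E) = 0.072446 / 0.14897 = 0.486. Hence P(¬H|E) = 1 − 0.486 = 0.514.

P(¬H | E) ≈ 0.514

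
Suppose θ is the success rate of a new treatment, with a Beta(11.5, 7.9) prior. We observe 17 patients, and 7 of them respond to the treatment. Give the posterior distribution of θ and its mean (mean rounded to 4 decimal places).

Observing 7 successes and 10 failures updates Beta(11.5, 7.9) by adding the success and failure counts to the two shape parameters: α = 11.5+7 = 18.5, β = 7.9+10 = 17.9.
Posterior mean = α/(α+β) = 18.5/36.4 = 0.5082.

Posterior: Beta(18.5, 17.9); mean ≈ 0.5082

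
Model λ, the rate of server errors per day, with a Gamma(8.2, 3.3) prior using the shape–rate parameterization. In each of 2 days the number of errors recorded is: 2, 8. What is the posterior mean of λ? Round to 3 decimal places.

Posterior mean ≈ 3.434

Total count ∑xᵢ = 10 over n = 2 days.
Gamma is conjugate to the Poisson likelihood: posterior is Gamma(shape = 8.2+10 = 18.2, rate = 3.3+2 = 5.3).
Posterior mean = shape/rate = 18.2/5.3 = 3.434.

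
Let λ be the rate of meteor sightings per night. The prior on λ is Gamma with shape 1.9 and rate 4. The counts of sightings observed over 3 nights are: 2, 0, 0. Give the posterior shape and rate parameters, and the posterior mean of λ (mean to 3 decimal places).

Posterior: Gamma(shape=3.9, rate=7); mean ≈ 0.557

Total count ∑xᵢ = 2 over n = 3 nights.
Gamma is conjugate to the Poisson likelihood: posterior is Gamma(shape = 1.9+2 = 3.9, rate = 4+3 = 7).
Posterior mean = shape/rate = 3.9/7 = 0.557.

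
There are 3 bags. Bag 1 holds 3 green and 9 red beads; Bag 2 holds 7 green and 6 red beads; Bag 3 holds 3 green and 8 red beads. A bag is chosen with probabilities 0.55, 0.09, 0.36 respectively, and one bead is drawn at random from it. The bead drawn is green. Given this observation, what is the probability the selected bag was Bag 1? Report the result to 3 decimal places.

P(green|Bag 1) = 0.25; P(green|Bag 2) = 0.5385; P(green|Bag 3) = 0.2727.
Prior × likelihood for each source: 0.55·0.25=0.1375, 0.09·0.5385=0.04846, 0.36·0.2727=0.09818. Summing gives P(green) = 0.28414.
P(Bag 1 | green) = 0.1375 / 0.28414 = 0.484.

Posterior probability ≈ 0.484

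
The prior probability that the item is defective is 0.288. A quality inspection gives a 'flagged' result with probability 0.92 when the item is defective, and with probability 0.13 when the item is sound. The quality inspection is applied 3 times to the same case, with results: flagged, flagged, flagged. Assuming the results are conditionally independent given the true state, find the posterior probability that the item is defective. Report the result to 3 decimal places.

Let H be the event that the item is defective; start with P(H) = 0.288. P('flagged'|H) = 0.92, P('flagged'|¬H) = 0.13.
Update on result 1 ('flagged'): P(H) ← 0.92·0.2880 / (0.92·0.2880 + 0.13·0.7120) = 0.26496/0.35752 = 0.7411.
Update on result 2 ('flagged'): P(H) ← 0.92·0.7411 / (0.92·0.7411 + 0.13·0.2589) = 0.68182/0.71547 = 0.9530.
Update on result 3 ('flagged'): P(H) ← 0.92·0.9530 / (0.92·0.9530 + 0.13·0.0470) = 0.87672/0.88284 = 0.9931.

Posterior P(H) ≈ 0.993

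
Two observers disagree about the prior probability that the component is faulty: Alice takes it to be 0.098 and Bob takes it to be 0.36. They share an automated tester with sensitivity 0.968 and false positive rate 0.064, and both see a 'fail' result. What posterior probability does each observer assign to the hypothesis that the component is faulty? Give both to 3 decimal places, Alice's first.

Alice: 0.622; Bob: 0.895

P('+'|H) = 0.968, P('+'|¬H) = 0.064.
Alice: numerator 0.968·0.098 = 0.094864; evidence = 0.094864+0.064·0.902 = 0.15259; posterior = 0.622.
Bob: numerator 0.968·0.36 = 0.34848; evidence = 0.34848+0.064·0.64 = 0.38944; posterior = 0.895.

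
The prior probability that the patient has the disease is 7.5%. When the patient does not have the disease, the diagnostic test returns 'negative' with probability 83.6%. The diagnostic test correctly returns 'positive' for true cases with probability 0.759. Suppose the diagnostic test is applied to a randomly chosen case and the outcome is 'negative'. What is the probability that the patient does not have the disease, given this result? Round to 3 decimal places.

P(¬H | E) ≈ 0.977

Let H be the event that the patient has the disease. P(H) = 0.075, so P(¬H) = 0.925. With E the 'negative' result, P(E|H) = 0.241 and P(E|¬H) = 0.836.
P(E) = 0.241·0.075 + 0.836·0.925 = 0.018075 + 0.77330 = 0.79137.
By Bayes' theorem, P(H|E) = 0.018075 / 0.79137 = 0.023. Hence P(¬H|E) = 1 − 0.023 = 0.977.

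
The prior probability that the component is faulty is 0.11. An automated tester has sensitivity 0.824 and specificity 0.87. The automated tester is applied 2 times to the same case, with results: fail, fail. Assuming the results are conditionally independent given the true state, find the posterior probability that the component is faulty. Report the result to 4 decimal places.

Posterior P(H) ≈ 0.8324

With H the event that the component is faulty, the joint likelihood of the observed sequence is P(data|H) = 0.824·0.824 = 0.67898 and P(data|¬H) = 0.13·0.13 = 0.016900.
Bayes: P(H|data) = 0.11·0.67898 / (0.11·0.67898 + 0.89·0.016900) = 0.074687/0.089728 = 0.8324.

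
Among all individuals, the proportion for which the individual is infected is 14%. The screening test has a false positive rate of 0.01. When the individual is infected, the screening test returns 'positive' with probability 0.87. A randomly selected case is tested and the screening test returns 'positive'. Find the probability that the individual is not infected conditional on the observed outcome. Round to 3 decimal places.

P(¬H | E) ≈ 0.066

Let H be the event that the individual is infected. P(H) = 0.14, so P(¬H) = 0.86. With E the 'positive' result, P(E|H) = 0.87 and P(E|¬H) = 0.01.
P(E) = 0.87·0.14 + 0.01·0.86 = 0.12180 + 0.0086000 = 0.13040.
By Bayes' theorem, P(H|E) = 0.12180 / 0.13040 = 0.934. Hence P(¬H|E) = 1 − 0.934 = 0.066.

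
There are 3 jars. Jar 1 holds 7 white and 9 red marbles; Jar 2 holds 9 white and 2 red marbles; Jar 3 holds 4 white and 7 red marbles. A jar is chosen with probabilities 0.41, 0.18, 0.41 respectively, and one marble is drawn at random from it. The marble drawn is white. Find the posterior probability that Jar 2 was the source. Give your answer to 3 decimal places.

Posterior probability ≈ 0.310

P(white|Jar 1) = 0.4375; P(white|Jar 2) = 0.8182; P(white|Jar 3) = 0.3636.
Prior × likelihood for each source: 0.41·0.4375=0.1794, 0.18·0.8182=0.1473, 0.41·0.3636=0.1491. Summing gives P(white) = 0.47574.
P(Jar 2 | white) = 0.1473 / 0.47574 = 0.310.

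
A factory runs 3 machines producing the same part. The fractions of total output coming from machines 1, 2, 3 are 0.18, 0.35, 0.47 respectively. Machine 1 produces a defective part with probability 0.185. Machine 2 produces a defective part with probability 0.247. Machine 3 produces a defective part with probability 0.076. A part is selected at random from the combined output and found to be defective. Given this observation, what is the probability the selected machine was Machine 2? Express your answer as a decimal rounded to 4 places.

Tabulate prior·likelihood by source: [1] prior 0.18, lik 0.185, product 0.03330; [2] prior 0.35, lik 0.247, product 0.08645; [3] prior 0.47, lik 0.076, product 0.03572.
Normalizing constant = 0.15547; the posterior for Machine 2 is its product over the sum, 0.08645/0.15547 = 0.5561.

Posterior probability ≈ 0.5561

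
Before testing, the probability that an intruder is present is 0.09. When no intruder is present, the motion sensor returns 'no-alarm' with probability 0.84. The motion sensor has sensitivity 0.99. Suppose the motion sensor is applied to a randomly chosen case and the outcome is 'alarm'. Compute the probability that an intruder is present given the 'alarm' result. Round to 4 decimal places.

Write H for 'an intruder is present'. Prior odds H:¬H = 0.09/0.91 = 0.098901. For the 'alarm' outcome, the likelihood ratio is 0.99/0.16 = 6.1875.
Posterior odds = 0.098901 × 6.1875 = 0.61195, so P(H|E) = 0.61195/(1+0.61195) = 0.3796.

P(H | E) ≈ 0.3796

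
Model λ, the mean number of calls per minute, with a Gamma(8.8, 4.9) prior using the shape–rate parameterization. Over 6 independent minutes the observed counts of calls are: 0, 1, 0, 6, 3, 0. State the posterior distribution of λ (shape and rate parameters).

Total count ∑xᵢ = 10 over n = 6 minutes.
Gamma is conjugate to the Poisson likelihood: posterior is Gamma(shape = 8.8+10 = 18.8, rate = 4.9+6 = 10.9).

Posterior: Gamma(shape=18.8, rate=10.9)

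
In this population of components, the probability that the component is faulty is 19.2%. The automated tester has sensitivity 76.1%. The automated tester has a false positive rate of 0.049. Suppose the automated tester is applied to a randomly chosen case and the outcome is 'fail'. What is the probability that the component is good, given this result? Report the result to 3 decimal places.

Write H for 'the component is faulty'. Prior odds H:¬H = 0.192/0.808 = 0.23762. For the 'fail' outcome, the likelihood ratio is 0.761/0.049 = 15.531.
Posterior odds = 0.23762 × 15.531 = 3.6904, so P(H|E) = 3.6904/(1+3.6904) = 0.787. Then P(¬H|E) = 1 − 0.787 = 0.213.

P(¬H | E) ≈ 0.213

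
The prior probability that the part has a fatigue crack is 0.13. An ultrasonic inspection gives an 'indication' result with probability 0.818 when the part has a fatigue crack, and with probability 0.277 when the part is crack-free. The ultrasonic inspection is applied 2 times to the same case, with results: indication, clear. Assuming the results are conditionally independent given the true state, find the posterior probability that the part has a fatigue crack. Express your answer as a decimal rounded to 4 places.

Let H be the event that the part has a fatigue crack; start with P(H) = 0.13. P('indication'|H) = 0.818, P('indication'|¬H) = 0.277.
Update on result 1 ('indication'): P(H) ← 0.818·0.1300 / (0.818·0.1300 + 0.277·0.8700) = 0.10634/0.34733 = 0.3062.
Update on result 2 ('clear'): P(H) ← 0.182·0.3062 / (0.182·0.3062 + 0.723·0.6938) = 0.055722/0.55737 = 0.1000.

Posterior P(H) ≈ 0.1000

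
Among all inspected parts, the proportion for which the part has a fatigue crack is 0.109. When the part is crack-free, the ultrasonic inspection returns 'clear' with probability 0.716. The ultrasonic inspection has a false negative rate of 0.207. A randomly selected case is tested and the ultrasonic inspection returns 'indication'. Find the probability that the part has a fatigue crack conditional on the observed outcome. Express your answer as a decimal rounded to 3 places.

Write H for 'the part has a fatigue crack'. Prior odds H:¬H = 0.109/0.891 = 0.12233. For the 'indication' outcome, the likelihood ratio is 0.793/0.284 = 2.7923.
Posterior odds = 0.12233 × 2.7923 = 0.34159, so P(H|E) = 0.34159/(1+0.34159) = 0.255.

P(H | E) ≈ 0.255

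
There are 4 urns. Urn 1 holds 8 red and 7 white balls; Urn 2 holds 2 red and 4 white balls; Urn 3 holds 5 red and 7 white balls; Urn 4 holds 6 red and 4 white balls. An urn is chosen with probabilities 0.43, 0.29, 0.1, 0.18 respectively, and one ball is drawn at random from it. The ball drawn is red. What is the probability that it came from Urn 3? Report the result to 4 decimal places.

P(red|Urn 1) = 0.5333; P(red|Urn 2) = 0.3333; P(red|Urn 3) = 0.4167; P(red|Urn 4) = 0.6.
Prior × likelihood for each source: 0.43·0.5333=0.2293, 0.29·0.3333=0.09667, 0.1·0.4167=0.04167, 0.18·0.6=0.1080. Summing gives P(red) = 0.47567.
P(Urn 3 | red) = 0.04167 / 0.47567 = 0.0876.

Posterior probability ≈ 0.0876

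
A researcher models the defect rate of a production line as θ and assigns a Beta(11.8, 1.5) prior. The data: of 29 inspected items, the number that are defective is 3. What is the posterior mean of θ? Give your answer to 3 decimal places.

Posterior mean ≈ 0.350

Observing 3 successes and 26 failures updates Beta(11.8, 1.5) by adding the success and failure counts to the two shape parameters: α = 11.8+3 = 14.8, β = 1.5+26 = 27.5.
E[θ | data] = 14.8/(14.8+27.5) = 0.350.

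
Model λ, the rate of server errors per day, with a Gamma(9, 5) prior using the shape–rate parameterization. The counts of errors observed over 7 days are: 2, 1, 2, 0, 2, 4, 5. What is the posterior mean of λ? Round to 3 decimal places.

Posterior mean ≈ 2.083

The Poisson likelihood adds the total count to the shape and the number of exposure periods to the rate. Here ∑xᵢ = 16 and n = 7, so shape 9→25 and rate 5→12.
E[λ | data] = 25/12 = 2.083.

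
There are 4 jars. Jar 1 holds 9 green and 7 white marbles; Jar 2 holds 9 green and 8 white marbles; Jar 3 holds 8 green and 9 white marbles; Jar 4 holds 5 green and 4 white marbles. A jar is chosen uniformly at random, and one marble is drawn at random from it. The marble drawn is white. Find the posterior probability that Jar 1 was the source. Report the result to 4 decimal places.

Tabulate prior·likelihood by source: [1] prior 0.25, lik 0.4375, product 0.1094; [2] prior 0.25, lik 0.4706, product 0.1176; [3] prior 0.25, lik 0.5294, product 0.1324; [4] prior 0.25, lik 0.4444, product 0.1111.
Normalizing constant = 0.47049; the posterior for Jar 1 is its product over the sum, 0.1094/0.47049 = 0.2325.

Posterior probability ≈ 0.2325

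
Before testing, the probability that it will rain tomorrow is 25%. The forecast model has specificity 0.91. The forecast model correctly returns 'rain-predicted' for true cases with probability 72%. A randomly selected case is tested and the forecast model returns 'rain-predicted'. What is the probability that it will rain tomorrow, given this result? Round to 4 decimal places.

Let H be the event that it will rain tomorrow. P(H) = 0.25, so P(¬H) = 0.75. With E the 'rain-predicted' result, P(E|H) = 0.72 and P(E|¬H) = 0.09.
P(E) = 0.72·0.25 + 0.09·0.75 = 0.18000 + 0.067500 = 0.24750.
By Bayes' theorem, P(H|E) = 0.18000 / 0.24750 = 0.7273.

P(H | E) ≈ 0.7273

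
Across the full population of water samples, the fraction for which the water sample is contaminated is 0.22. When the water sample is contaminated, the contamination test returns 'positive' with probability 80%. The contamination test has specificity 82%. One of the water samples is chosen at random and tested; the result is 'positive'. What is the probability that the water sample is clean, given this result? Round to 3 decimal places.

P(¬H | E) ≈ 0.444

Let H be the event that the water sample is contaminated. P(H) = 0.22, so P(¬H) = 0.78. With E the 'positive' result, P(E|H) = 0.8 and P(E|¬H) = 0.18.
P(E) = 0.8·0.22 + 0.18·0.78 = 0.17600 + 0.14040 = 0.31640.
By Bayes' theorem, P(H|E) = 0.17600 / 0.31640 = 0.556. Hence P(¬H|E) = 1 − 0.556 = 0.444.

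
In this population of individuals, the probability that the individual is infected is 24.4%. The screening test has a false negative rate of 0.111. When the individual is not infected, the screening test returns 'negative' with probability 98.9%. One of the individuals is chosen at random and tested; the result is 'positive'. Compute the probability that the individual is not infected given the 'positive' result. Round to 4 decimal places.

P(¬H | E) ≈ 0.0369

Write H for 'the individual is infected'. Prior odds H:¬H = 0.244/0.756 = 0.32275. For the 'positive' outcome, the likelihood ratio is 0.889/0.011 = 80.818.
Posterior odds = 0.32275 × 80.818 = 26.084, so P(H|E) = 26.084/(1+26.084) = 0.9631. Then P(¬H|E) = 1 − 0.9631 = 0.0369.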